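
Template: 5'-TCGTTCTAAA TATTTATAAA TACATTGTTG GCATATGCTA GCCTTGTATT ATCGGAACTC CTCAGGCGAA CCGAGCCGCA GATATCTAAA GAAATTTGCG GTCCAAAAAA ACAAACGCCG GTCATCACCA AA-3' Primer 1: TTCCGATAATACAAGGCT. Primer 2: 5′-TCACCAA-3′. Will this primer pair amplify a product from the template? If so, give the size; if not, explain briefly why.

No product — the primers' 3' ends point away from each other.

Primer 1 (TTCCGATAATACAAGGCT) has reverse complement AGCCTTGTATTATCGGAA, which matches the top strand at positions 40–57; primer 1 anneals to the top strand there with its 3' end pointing upstream toward position 40.
Primer 2 (TCACCAA) matches the top strand directly at positions 125–131; it anneals to the bottom strand with its 3' end pointing downstream toward position 131.
The 3' ends diverge (primer 1 extends toward position 1, primer 2 toward position 132), so the primers never converge on a shared product.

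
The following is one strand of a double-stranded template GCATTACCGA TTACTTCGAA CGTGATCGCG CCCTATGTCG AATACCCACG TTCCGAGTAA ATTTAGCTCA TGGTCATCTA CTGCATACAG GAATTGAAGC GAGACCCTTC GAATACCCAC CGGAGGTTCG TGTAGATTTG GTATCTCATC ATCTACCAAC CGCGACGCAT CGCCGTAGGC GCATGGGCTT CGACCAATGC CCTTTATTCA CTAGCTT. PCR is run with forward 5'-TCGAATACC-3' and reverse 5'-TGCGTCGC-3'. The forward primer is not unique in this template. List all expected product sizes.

The forward primer TCGAATACC matches the top strand at positions 38–46, 109–117.
The reverse primer's reverse complement is GCGACGCA, matching at positions 162–169.
Each forward site pairs with the reverse site to give a product ending at position 169: sizes 132, 61 bp.

132 bp, 61 bp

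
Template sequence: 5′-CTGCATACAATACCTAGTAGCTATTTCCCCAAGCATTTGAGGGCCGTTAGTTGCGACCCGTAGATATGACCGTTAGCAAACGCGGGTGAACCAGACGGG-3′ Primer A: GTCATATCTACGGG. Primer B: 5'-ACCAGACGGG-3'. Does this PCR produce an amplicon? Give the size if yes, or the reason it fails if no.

Primer A (GTCATATCTACGGG) has reverse complement CCCGTAGATATGAC, which matches the top strand at positions 57–70; primer A anneals to the top strand there with its 3' end pointing upstream toward position 57.
Primer B (ACCAGACGGG) matches the top strand directly at positions 90–99; it anneals to the bottom strand with its 3' end pointing downstream toward position 99.
The 3' ends diverge (primer A extends toward position 1, primer B toward position 99), so the primers never converge on a shared product.

No product — the primers' 3' ends point away from each other.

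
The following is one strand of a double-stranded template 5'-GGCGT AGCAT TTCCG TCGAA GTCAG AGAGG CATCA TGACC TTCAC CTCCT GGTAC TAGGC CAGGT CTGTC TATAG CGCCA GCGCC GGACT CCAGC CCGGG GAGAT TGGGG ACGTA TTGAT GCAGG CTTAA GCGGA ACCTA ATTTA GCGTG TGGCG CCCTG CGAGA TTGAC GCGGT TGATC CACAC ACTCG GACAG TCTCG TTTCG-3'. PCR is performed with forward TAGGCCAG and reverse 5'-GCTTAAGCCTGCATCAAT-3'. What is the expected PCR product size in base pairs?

77 bp

Scanning the template, TAGGCCAG occurs at positions 56–63; this primer anneals to the bottom strand there with its 3' end pointing downstream.
Reverse complement of the reverse primer: ATTGATGCAGGCTTAAGC. This occurs on the top strand at positions 115–132.
Amplicon spans positions 56–132: 77 bp.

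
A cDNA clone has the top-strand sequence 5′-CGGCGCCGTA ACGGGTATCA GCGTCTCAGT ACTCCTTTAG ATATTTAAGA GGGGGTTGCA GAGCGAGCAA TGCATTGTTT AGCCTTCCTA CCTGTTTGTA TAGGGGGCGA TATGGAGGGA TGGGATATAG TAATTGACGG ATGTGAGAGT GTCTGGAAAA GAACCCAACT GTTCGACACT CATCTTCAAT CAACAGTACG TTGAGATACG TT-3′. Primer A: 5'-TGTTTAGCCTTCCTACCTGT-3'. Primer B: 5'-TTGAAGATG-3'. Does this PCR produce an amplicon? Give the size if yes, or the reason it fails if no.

Yes — a 114 bp product.

Primer A (TGTTTAGCCTTCCTACCTGT) matches the top strand at positions 76–95; it acts as a forward primer.
Primer B's reverse complement is CATCTTCAA, matching the top strand at positions 181–189; it acts as a reverse primer.
The 3' ends face each other across positions 76–189, giving a 114 bp product.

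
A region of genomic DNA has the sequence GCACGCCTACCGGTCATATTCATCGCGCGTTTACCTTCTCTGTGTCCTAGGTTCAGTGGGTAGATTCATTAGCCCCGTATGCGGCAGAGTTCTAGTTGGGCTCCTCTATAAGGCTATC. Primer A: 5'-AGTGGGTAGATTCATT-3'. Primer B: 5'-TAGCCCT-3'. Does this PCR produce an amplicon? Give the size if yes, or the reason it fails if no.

No product — primer B has no binding site in the template.

Primer B (TAGCCCT) does not match the top strand, and its reverse complement AGGGCTA does not match either.
With no annealing site for primer B, no amplification occurs.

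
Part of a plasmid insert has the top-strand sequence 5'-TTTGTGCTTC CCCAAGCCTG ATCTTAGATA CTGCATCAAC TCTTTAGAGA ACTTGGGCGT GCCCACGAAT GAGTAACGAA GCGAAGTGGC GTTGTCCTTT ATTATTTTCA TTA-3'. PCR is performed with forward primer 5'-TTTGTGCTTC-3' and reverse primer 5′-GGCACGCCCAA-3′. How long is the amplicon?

63 bp

Forward primer TTTGTGCTTC is found on the top strand at positions 1–10.
Taking the reverse complement of GGCACGCCCAA gives TTGGGCGTGCC, found at positions 53–63 on the template; the primer anneals here to the top strand with its 3' end pointing upstream.
Product length = (reverse-primer end) − (forward-primer start) + 1 = 63 − 1 + 1 = 63 bp.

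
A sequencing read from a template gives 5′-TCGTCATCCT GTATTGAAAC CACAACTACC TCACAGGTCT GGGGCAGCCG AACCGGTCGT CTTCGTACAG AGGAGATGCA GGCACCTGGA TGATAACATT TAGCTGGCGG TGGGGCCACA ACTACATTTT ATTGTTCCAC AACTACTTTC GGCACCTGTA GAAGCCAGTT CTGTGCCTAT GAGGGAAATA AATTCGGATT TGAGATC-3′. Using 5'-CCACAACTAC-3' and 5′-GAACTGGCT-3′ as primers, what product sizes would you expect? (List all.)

The forward primer CCACAACTAC matches the top strand at positions 20–29, 116–125, 137–146.
The reverse primer's reverse complement is AGCCAGTTC, matching at positions 163–171.
Each forward site pairs with the reverse site to give a product ending at position 171: sizes 152, 56, 35 bp.

152 bp, 56 bp, 35 bp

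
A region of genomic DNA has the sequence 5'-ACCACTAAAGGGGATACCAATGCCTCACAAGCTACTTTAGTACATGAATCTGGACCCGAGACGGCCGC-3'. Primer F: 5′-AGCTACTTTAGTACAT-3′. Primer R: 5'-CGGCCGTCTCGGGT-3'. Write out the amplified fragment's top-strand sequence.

5'-AGCTACTTTAGTACATGAATCTGGACCCGAGACGGCCG-3'

Scanning the template, AGCTACTTTAGTACAT occurs at positions 30–45; this primer anneals to the bottom strand there with its 3' end pointing downstream.
The reverse primer's reverse complement is ACCCGAGACGGCCG, which matches the template at positions 54–67.
The product is the template from position 30 through 67 (38 bp).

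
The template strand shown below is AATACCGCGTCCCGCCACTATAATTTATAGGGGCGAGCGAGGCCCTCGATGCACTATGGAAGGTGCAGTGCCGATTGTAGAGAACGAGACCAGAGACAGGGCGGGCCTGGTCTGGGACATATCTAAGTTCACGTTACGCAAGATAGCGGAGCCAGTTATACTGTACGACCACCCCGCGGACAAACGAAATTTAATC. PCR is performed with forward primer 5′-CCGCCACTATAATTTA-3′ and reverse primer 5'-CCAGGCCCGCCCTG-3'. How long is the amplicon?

99 bp

The forward primer matches the template at positions 12–27.
Taking the reverse complement of CCAGGCCCGCCCTG gives CAGGGCGGGCCTGG, found at positions 97–110 on the template; the primer anneals here to the top strand with its 3' end pointing upstream.
Amplicon spans positions 12–110: 99 bp.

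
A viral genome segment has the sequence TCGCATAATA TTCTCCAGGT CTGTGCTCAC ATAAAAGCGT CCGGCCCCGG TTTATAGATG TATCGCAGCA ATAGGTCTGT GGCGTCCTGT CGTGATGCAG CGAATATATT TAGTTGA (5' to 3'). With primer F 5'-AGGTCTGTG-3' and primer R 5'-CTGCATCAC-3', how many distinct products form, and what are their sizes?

Two products: 84 bp, 28 bp

The forward primer AGGTCTGTG matches the top strand at positions 17–25, 73–81.
The reverse primer's reverse complement is GTGATGCAG, matching at positions 92–100.
Each forward site pairs with the reverse site to give a product ending at position 100: sizes 84, 28 bp.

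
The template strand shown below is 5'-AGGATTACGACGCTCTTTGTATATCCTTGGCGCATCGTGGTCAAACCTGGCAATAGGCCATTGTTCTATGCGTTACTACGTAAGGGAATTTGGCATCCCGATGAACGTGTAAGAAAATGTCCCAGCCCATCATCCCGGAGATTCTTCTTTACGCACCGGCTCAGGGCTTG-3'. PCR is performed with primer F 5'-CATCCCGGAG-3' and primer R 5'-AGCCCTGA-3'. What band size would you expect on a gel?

38 bp

The forward primer matches the template at positions 131–140.
The reverse primer's reverse complement is TCAGGGCT, which matches the template at positions 161–168.
Product length = (reverse-primer end) − (forward-primer start) + 1 = 168 − 131 + 1 = 38 bp.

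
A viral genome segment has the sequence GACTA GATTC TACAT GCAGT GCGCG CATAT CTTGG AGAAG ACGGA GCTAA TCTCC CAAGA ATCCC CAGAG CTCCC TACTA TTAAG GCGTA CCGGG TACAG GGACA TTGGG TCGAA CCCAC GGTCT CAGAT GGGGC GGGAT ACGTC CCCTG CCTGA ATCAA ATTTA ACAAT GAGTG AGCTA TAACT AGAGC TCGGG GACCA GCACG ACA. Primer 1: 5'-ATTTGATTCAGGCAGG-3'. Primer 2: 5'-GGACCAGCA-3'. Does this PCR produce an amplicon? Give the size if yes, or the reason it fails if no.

No product — the primers' 3' ends point away from each other.

Primer 1 (ATTTGATTCAGGCAGG) has reverse complement CCTGCCTGAATCAAAT, which matches the top strand at positions 147–162; primer 1 anneals to the top strand there with its 3' end pointing upstream toward position 147.
Primer 2 (GGACCAGCA) matches the top strand directly at positions 195–203; it anneals to the bottom strand with its 3' end pointing downstream toward position 203.
The 3' ends diverge (primer 1 extends toward position 1, primer 2 toward position 208), so the primers never converge on a shared product.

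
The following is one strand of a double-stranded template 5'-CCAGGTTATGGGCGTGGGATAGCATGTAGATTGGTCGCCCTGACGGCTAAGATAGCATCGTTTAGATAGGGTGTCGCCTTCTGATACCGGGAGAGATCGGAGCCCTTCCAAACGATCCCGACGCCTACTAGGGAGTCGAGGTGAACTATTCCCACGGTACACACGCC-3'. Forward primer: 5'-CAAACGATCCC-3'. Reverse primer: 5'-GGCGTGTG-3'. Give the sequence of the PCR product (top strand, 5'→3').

Scanning the template, CAAACGATCCC occurs at positions 109–119; this primer anneals to the bottom strand there with its 3' end pointing downstream.
Reverse complement of the reverse primer: CACACGCC. This occurs on the top strand at positions 160–167.
The product is the template from position 109 through 167 (59 bp).

5'-CAAACGATCCCGACGCCTACTAGGGAGTCGAGGTGAACTATTCCCACGGTACACACGCC-3'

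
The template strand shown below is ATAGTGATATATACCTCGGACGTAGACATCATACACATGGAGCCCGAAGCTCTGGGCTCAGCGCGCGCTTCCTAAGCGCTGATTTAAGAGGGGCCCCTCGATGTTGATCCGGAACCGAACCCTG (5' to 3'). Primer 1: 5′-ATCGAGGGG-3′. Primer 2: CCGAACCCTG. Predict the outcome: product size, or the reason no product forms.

Primer 1 (ATCGAGGGG) has reverse complement CCCCTCGAT, which matches the top strand at positions 94–102; primer 1 anneals to the top strand there with its 3' end pointing upstream toward position 94.
Primer 2 (CCGAACCCTG) matches the top strand directly at positions 115–124; it anneals to the bottom strand with its 3' end pointing downstream toward position 124.
The 3' ends diverge (primer 1 extends toward position 1, primer 2 toward position 124), so the primers never converge on a shared product.

No product — the primers' 3' ends point away from each other.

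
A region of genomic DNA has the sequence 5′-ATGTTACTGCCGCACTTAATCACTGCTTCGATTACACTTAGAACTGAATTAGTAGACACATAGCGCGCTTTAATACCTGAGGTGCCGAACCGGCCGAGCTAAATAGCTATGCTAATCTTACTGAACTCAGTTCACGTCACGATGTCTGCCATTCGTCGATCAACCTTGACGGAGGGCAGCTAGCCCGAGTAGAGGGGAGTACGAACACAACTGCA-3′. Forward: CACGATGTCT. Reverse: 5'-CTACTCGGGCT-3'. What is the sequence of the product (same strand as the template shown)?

5'-CACGATGTCTGCCATTCGTCGATCAACCTTGACGGAGGGCAGCTAGCCCGAGTAG-3'

Scanning the template, CACGATGTCT occurs at positions 138–147; this primer anneals to the bottom strand there with its 3' end pointing downstream.
Reverse complement of the reverse primer: AGCCCGAGTAG. This occurs on the top strand at positions 182–192.
The product is the template from position 138 through 192 (55 bp).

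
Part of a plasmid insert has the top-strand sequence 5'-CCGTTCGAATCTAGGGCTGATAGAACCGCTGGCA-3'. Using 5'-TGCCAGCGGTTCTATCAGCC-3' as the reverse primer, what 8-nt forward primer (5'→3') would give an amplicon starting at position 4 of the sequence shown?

The reverse primer's reverse complement GGCTGATAGAACCGCTGGCA matches the template at positions 15–34; the product starts at position 4.
The forward primer is identical to the top strand over positions 4–11: TTCGAATC.

5'-TTCGAATC-3'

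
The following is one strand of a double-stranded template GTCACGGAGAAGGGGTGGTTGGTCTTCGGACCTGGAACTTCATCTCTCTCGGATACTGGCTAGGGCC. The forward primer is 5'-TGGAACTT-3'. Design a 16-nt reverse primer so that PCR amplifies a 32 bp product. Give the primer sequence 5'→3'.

The forward primer binds at positions 33–40, so a 32 bp product ends at position 33 + 32 − 1 = 64.
The reverse primer anneals to the top strand over positions 49–64, i.e. to TCGGATACTGGCTAGG.
Its sequence written 5'→3' is the reverse complement: CCTAGCCAGTATCCGA.

5'-CCTAGCCAGTATCCGA-3'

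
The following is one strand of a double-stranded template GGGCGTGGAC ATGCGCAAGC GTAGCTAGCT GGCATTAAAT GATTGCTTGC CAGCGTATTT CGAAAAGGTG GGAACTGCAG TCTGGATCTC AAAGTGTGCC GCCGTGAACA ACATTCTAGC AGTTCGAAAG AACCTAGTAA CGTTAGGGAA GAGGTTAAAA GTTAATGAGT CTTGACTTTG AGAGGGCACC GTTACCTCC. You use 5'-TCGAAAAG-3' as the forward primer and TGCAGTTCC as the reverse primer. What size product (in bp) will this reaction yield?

20 bp

Forward primer TCGAAAAG is found on the top strand at positions 60–67.
Taking the reverse complement of TGCAGTTCC gives GGAACTGCA, found at positions 71–79 on the template; the primer anneals here to the top strand with its 3' end pointing upstream.
Product length = (reverse-primer end) − (forward-primer start) + 1 = 79 − 60 + 1 = 20 bp.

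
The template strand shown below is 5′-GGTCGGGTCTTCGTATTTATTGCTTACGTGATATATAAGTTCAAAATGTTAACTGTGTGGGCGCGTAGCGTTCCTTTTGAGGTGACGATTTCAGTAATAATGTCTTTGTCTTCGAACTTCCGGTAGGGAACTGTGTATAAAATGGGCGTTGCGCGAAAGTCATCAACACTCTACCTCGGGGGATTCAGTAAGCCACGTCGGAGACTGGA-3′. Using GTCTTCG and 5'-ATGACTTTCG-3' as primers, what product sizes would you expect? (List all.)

157 bp, 56 bp

The forward primer GTCTTCG matches the top strand at positions 7–13, 108–114.
The reverse primer's reverse complement is CGAAAGTCAT, matching at positions 154–163.
Each forward site pairs with the reverse site to give a product ending at position 163: sizes 157, 56 bp.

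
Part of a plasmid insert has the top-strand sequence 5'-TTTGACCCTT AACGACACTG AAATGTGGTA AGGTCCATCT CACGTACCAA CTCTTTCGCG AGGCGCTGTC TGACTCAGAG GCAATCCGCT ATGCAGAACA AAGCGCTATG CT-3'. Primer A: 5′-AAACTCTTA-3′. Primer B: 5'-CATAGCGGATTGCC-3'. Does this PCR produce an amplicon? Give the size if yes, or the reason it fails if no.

Primer A (AAACTCTTA) does not match the top strand, and its reverse complement TAAGAGTTT does not match either.
With no annealing site for primer A, no amplification occurs.

No product — primer A has no binding site in the template.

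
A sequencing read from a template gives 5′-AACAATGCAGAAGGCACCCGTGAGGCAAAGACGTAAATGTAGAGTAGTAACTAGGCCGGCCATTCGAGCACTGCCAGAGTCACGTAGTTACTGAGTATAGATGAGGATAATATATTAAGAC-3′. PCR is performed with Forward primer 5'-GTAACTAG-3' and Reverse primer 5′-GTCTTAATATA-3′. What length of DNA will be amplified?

75 bp

The forward primer matches the template at positions 47–54.
Reverse complement of the reverse primer: TATATTAAGAC. This occurs on the top strand at positions 111–121.
Product length = (reverse-primer end) − (forward-primer start) + 1 = 121 − 47 + 1 = 75 bp.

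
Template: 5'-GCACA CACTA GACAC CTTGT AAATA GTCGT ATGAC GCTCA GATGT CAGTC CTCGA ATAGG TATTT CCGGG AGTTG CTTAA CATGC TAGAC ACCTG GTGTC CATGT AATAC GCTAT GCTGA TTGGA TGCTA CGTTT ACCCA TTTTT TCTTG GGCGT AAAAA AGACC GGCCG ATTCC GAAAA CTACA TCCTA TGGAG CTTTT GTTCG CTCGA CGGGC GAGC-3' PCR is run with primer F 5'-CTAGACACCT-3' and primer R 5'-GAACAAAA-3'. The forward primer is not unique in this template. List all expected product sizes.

197 bp, 120 bp

The forward primer CTAGACACCT matches the top strand at positions 8–17, 85–94.
The reverse primer's reverse complement is TTTTGTTC, matching at positions 197–204.
Each forward site pairs with the reverse site to give a product ending at position 204: sizes 197, 120 bp.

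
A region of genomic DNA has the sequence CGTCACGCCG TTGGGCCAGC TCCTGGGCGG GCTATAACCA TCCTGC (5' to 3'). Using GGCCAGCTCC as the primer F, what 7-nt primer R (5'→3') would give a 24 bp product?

The forward primer binds at positions 14–23, so a 24 bp product ends at position 14 + 24 − 1 = 37.
The reverse primer anneals to the top strand over positions 31–37, i.e. to GCTATAA.
Its sequence written 5'→3' is the reverse complement: TTATAGC.

5'-TTATAGC-3'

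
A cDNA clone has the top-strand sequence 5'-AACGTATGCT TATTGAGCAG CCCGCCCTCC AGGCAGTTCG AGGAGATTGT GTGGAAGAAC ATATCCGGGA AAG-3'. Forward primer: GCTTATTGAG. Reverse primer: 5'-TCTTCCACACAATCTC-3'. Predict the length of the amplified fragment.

Scanning the template, GCTTATTGAG occurs at positions 8–17; this primer anneals to the bottom strand there with its 3' end pointing downstream.
Taking the reverse complement of TCTTCCACACAATCTC gives GAGATTGTGTGGAAGA, found at positions 43–58 on the template; the primer anneals here to the top strand with its 3' end pointing upstream.
The product runs from position 8 to position 58, so its length is 58 − 8 + 1 = 51 bp.

51 bp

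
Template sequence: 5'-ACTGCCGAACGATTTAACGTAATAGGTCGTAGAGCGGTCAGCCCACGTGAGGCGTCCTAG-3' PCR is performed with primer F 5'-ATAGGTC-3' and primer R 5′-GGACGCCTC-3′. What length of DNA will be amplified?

36 bp

Scanning the template, ATAGGTC occurs at positions 22–28; this primer anneals to the bottom strand there with its 3' end pointing downstream.
The reverse primer's reverse complement is GAGGCGTCC, which matches the template at positions 49–57.
Amplicon spans positions 22–57: 36 bp.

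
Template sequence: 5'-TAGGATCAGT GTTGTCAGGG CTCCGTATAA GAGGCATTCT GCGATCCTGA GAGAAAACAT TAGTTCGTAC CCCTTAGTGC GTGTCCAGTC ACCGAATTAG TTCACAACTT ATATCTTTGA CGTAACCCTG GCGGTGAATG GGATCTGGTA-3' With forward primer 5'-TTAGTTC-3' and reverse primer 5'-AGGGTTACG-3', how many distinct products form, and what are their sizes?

Two products: 70 bp, 33 bp

The forward primer TTAGTTC matches the top strand at positions 60–66, 97–103.
The reverse primer's reverse complement is CGTAACCCT, matching at positions 121–129.
Each forward site pairs with the reverse site to give a product ending at position 129: sizes 70, 33 bp.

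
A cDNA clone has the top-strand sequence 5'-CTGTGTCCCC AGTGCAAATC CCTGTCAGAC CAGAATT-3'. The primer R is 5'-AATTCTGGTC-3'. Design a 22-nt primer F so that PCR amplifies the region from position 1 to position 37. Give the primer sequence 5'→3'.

5'-CTGTGTCCCCAGTGCAAATCCC-3'

The reverse primer's reverse complement GACCAGAATT matches the template at positions 28–37; the product starts at position 1.
The forward primer is identical to the top strand over positions 1–22: CTGTGTCCCCAGTGCAAATCCC.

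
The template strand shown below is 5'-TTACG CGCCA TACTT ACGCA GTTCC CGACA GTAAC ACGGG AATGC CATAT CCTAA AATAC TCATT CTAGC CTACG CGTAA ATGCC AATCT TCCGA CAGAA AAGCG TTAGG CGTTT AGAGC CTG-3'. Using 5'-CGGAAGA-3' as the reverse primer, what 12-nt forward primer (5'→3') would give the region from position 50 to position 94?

5'-TCCTAAAATACT-3'

The reverse primer's reverse complement TCTTCCG matches the template at positions 88–94; the product starts at position 50.
The forward primer is identical to the top strand over positions 50–61: TCCTAAAATACT.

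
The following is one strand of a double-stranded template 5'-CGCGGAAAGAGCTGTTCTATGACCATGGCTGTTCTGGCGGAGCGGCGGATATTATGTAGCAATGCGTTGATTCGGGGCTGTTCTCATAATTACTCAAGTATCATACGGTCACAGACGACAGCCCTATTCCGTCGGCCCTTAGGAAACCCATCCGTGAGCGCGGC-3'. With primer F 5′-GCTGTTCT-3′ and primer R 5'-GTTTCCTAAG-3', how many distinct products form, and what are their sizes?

The forward primer GCTGTTCT matches the top strand at positions 11–18, 28–35, 77–84.
The reverse primer's reverse complement is CTTAGGAAAC, matching at positions 138–147.
Each forward site pairs with the reverse site to give a product ending at position 147: sizes 137, 120, 71 bp.

Three products: 137 bp, 120 bp, 71 bp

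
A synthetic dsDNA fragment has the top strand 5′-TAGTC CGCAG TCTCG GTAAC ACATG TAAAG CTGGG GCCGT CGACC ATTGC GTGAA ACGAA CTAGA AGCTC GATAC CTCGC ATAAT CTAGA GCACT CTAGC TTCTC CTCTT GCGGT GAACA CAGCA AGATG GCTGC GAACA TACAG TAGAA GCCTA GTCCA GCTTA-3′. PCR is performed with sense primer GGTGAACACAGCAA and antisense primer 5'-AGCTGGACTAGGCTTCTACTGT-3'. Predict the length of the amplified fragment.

51 bp

The forward primer matches the template at positions 113–126.
Reverse complement of the reverse primer: ACAGTAGAAGCCTAGTCCAGCT. This occurs on the top strand at positions 142–163.
Amplicon spans positions 113–163: 51 bp.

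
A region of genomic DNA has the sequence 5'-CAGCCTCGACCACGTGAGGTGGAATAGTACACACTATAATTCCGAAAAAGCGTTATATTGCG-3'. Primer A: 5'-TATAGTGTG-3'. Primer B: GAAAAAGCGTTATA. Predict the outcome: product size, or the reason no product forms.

Primer A (TATAGTGTG) has reverse complement CACACTATA, which matches the top strand at positions 30–38; primer A anneals to the top strand there with its 3' end pointing upstream toward position 30.
Primer B (GAAAAAGCGTTATA) matches the top strand directly at positions 44–57; it anneals to the bottom strand with its 3' end pointing downstream toward position 57.
The 3' ends diverge (primer A extends toward position 1, primer B toward position 62), so the primers never converge on a shared product.

No product — the primers' 3' ends point away from each other.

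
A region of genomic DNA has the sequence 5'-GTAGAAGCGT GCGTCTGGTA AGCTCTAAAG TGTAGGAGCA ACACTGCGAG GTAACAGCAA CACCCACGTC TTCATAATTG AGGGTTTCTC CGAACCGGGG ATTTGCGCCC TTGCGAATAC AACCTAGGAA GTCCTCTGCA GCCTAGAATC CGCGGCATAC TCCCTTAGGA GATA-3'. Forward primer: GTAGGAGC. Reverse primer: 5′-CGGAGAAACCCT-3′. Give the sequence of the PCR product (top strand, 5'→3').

Forward primer GTAGGAGC is found on the top strand at positions 32–39.
Taking the reverse complement of CGGAGAAACCCT gives AGGGTTTCTCCG, found at positions 81–92 on the template; the primer anneals here to the top strand with its 3' end pointing upstream.
The product is the template from position 32 through 92 (61 bp).

5'-GTAGGAGCAACACTGCGAGGTAACAGCAACACCCACGTCTTCATAATTGAGGGTTTCTCCG-3'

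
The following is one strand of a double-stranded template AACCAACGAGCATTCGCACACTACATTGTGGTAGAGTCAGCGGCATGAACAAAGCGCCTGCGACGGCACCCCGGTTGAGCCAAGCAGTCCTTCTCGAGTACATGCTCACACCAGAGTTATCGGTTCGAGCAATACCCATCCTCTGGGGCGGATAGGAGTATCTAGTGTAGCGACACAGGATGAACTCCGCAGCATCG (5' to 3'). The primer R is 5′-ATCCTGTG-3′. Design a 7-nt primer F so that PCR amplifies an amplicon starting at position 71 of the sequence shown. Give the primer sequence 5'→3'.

5'-CCGGTTG-3'

The reverse primer's reverse complement CACAGGAT matches the template at positions 174–181; the product starts at position 71.
The forward primer is identical to the top strand over positions 71–77: CCGGTTG.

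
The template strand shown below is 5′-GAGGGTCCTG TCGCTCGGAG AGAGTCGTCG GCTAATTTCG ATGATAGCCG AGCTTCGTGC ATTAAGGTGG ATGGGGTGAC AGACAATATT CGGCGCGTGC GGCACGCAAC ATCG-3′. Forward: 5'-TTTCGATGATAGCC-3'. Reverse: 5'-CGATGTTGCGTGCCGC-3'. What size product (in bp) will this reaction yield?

Scanning the template, TTTCGATGATAGCC occurs at positions 36–49; this primer anneals to the bottom strand there with its 3' end pointing downstream.
Reverse complement of the reverse primer: GCGGCACGCAACATCG. This occurs on the top strand at positions 99–114.
Amplicon spans positions 36–114: 79 bp.

79 bp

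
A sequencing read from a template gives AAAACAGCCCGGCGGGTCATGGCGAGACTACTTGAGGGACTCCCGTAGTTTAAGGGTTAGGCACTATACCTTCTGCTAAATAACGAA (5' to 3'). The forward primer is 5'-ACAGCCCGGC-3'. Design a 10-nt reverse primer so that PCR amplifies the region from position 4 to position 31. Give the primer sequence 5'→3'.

5'-GTAGTCTCGC-3'

The product's 3' end on the top strand is position 31.
The reverse primer anneals to the top strand over positions 22–31, i.e. to GCGAGACTAC.
Its sequence written 5'→3' is the reverse complement: GTAGTCTCGC.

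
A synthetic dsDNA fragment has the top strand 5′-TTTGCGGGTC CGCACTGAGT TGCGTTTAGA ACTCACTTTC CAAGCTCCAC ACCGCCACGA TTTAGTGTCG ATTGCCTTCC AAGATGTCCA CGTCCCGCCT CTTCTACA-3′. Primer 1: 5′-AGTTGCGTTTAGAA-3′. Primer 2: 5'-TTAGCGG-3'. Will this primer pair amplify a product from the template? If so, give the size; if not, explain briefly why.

No product — primer 2 has no binding site in the template.

Primer 2 (TTAGCGG) does not match the top strand, and its reverse complement CCGCTAA does not match either.
With no annealing site for primer 2, no amplification occurs.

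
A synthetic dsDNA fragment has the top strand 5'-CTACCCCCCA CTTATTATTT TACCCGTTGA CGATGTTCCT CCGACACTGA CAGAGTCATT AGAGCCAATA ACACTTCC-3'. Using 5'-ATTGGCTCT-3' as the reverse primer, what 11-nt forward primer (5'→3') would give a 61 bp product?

5'-CACTTATTATT-3'

The reverse primer's reverse complement AGAGCCAAT matches the template at positions 61–69, so the product ends at position 69.
A 61 bp product then starts at position 69 − 61 + 1 = 9.
The forward primer is identical to the top strand there: CACTTATTATT.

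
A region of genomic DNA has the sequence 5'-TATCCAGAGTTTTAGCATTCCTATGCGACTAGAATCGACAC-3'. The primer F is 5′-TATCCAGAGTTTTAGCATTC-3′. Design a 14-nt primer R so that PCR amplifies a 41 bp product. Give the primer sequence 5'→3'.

The forward primer binds at positions 1–20, so a 41 bp product ends at position 1 + 41 − 1 = 41.
The reverse primer anneals to the top strand over positions 28–41, i.e. to ACTAGAATCGACAC.
Its sequence written 5'→3' is the reverse complement: GTGTCGATTCTAGT.

5'-GTGTCGATTCTAGT-3'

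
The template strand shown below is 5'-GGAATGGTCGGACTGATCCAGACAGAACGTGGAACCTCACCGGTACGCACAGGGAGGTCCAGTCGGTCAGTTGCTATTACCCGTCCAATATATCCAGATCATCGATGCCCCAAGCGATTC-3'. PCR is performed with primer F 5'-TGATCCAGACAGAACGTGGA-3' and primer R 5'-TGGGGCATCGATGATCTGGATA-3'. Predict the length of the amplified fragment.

99 bp

Forward primer TGATCCAGACAGAACGTGGA is found on the top strand at positions 14–33.
Taking the reverse complement of TGGGGCATCGATGATCTGGATA gives TATCCAGATCATCGATGCCCCA, found at positions 91–112 on the template; the primer anneals here to the top strand with its 3' end pointing upstream.
Amplicon spans positions 14–112: 99 bp.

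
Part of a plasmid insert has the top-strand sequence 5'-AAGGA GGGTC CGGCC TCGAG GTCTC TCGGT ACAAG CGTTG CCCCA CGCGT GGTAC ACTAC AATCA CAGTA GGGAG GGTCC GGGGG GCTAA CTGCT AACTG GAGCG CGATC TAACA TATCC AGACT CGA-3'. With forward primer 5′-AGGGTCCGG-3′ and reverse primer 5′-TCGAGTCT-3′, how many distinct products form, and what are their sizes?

Two products: 124 bp, 55 bp

The forward primer AGGGTCCGG matches the top strand at positions 5–13, 74–82.
The reverse primer's reverse complement is AGACTCGA, matching at positions 121–128.
Each forward site pairs with the reverse site to give a product ending at position 128: sizes 124, 55 bp.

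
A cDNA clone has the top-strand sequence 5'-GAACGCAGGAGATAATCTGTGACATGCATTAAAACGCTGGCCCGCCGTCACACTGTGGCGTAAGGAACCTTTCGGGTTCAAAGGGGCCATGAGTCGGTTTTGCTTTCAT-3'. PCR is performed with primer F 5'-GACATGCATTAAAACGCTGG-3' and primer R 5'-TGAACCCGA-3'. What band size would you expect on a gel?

Scanning the template, GACATGCATTAAAACGCTGG occurs at positions 21–40; this primer anneals to the bottom strand there with its 3' end pointing downstream.
Reverse complement of the reverse primer: TCGGGTTCA. This occurs on the top strand at positions 72–80.
The product runs from position 21 to position 80, so its length is 80 − 21 + 1 = 60 bp.

60 bp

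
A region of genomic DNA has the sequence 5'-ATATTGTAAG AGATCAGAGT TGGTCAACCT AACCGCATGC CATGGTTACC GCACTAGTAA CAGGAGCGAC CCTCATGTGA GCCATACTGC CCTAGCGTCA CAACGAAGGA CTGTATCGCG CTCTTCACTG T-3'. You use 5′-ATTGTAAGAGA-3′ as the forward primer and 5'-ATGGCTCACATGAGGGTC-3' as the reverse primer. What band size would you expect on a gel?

83 bp

The forward primer matches the template at positions 3–13.
Taking the reverse complement of ATGGCTCACATGAGGGTC gives GACCCTCATGTGAGCCAT, found at positions 68–85 on the template; the primer anneals here to the top strand with its 3' end pointing upstream.
Product length = (reverse-primer end) − (forward-primer start) + 1 = 85 − 3 + 1 = 83 bp.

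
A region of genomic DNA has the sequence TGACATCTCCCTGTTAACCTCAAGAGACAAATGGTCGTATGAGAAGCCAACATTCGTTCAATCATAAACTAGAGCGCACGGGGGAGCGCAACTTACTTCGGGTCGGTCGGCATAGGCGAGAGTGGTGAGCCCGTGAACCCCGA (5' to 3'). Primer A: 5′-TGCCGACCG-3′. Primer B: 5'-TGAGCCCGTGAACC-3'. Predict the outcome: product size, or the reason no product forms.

No product — the primers' 3' ends point away from each other.

Primer A (TGCCGACCG) has reverse complement CGGTCGGCA, which matches the top strand at positions 104–112; primer A anneals to the top strand there with its 3' end pointing upstream toward position 104.
Primer B (TGAGCCCGTGAACC) matches the top strand directly at positions 126–139; it anneals to the bottom strand with its 3' end pointing downstream toward position 139.
The 3' ends diverge (primer A extends toward position 1, primer B toward position 143), so the primers never converge on a shared product.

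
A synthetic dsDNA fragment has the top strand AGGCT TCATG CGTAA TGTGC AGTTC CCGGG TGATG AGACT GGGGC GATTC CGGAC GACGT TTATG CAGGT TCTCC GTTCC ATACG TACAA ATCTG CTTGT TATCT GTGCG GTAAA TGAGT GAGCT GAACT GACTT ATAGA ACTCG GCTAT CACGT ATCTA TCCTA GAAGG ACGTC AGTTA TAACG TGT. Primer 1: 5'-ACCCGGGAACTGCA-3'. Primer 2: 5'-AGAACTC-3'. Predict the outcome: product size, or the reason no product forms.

Primer 1 (ACCCGGGAACTGCA) has reverse complement TGCAGTTCCCGGGT, which matches the top strand at positions 18–31; primer 1 anneals to the top strand there with its 3' end pointing upstream toward position 18.
Primer 2 (AGAACTC) matches the top strand directly at positions 138–144; it anneals to the bottom strand with its 3' end pointing downstream toward position 144.
The 3' ends diverge (primer 1 extends toward position 1, primer 2 toward position 188), so the primers never converge on a shared product.

No product — the primers' 3' ends point away from each other.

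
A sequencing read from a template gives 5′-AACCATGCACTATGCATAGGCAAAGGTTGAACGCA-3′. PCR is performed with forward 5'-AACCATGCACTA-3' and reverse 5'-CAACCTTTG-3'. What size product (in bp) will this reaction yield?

Scanning the template, AACCATGCACTA occurs at positions 1–12; this primer anneals to the bottom strand there with its 3' end pointing downstream.
Taking the reverse complement of CAACCTTTG gives CAAAGGTTG, found at positions 21–29 on the template; the primer anneals here to the top strand with its 3' end pointing upstream.
Amplicon spans positions 1–29: 29 bp.

29 bp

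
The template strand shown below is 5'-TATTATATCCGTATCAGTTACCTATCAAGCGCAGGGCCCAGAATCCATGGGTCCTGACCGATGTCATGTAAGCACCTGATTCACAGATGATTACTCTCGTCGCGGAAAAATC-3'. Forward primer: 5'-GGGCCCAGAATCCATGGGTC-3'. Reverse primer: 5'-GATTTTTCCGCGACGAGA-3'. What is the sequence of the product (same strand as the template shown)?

5'-GGGCCCAGAATCCATGGGTCCTGACCGATGTCATGTAAGCACCTGATTCACAGATGATTACTCTCGTCGCGGAAAAATC-3'

The forward primer matches the template at positions 34–53.
Reverse complement of the reverse primer: TCTCGTCGCGGAAAAATC. This occurs on the top strand at positions 95–112.
The product is the template from position 34 through 112 (79 bp).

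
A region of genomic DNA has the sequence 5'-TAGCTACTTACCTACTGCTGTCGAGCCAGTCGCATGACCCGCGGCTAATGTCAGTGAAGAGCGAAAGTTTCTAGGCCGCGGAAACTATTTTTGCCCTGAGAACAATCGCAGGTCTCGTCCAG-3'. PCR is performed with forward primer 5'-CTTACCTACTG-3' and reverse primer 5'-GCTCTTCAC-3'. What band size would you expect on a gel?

Scanning the template, CTTACCTACTG occurs at positions 7–17; this primer anneals to the bottom strand there with its 3' end pointing downstream.
Taking the reverse complement of GCTCTTCAC gives GTGAAGAGC, found at positions 54–62 on the template; the primer anneals here to the top strand with its 3' end pointing upstream.
The product runs from position 7 to position 62, so its length is 62 − 7 + 1 = 56 bp.

56 bp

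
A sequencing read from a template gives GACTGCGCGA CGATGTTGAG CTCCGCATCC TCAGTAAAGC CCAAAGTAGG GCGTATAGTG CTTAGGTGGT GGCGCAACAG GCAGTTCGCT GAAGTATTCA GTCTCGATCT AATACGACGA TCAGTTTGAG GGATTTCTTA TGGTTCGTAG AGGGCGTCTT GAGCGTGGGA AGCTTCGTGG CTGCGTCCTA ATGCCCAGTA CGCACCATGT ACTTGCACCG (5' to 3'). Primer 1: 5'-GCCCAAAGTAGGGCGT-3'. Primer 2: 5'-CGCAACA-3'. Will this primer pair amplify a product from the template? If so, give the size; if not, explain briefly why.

No product — both primers anneal to the same strand and extend in the same direction.

Primer 1 (GCCCAAAGTAGGGCGT) matches the top strand at positions 39–54 (3' end points downstream).
Primer 2 (CGCAACA) also matches the top strand directly, at positions 73–79 — its reverse complement TGTTGCG is not present.
Both primers anneal to the bottom strand with 3' ends pointing the same way, so neither can prime synthesis back toward the other.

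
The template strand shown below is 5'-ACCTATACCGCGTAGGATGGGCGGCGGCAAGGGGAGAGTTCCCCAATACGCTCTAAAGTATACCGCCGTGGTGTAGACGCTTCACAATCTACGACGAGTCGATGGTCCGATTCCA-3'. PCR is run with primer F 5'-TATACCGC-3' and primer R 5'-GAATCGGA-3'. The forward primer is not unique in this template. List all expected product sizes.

The forward primer TATACCGC matches the top strand at positions 4–11, 59–66.
The reverse primer's reverse complement is TCCGATTC, matching at positions 106–113.
Each forward site pairs with the reverse site to give a product ending at position 113: sizes 110, 55 bp.

110 bp, 55 bp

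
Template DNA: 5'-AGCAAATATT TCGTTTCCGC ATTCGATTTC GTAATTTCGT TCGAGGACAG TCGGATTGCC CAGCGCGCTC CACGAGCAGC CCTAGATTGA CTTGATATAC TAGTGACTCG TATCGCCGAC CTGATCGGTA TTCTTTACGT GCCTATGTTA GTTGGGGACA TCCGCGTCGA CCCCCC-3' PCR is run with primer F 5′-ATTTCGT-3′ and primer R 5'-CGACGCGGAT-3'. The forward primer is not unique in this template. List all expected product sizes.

The forward primer ATTTCGT matches the top strand at positions 8–14, 26–32, 34–40.
The reverse primer's reverse complement is ATCCGCGTCG, matching at positions 160–169.
Each forward site pairs with the reverse site to give a product ending at position 169: sizes 162, 144, 136 bp.

162 bp, 144 bp, 136 bp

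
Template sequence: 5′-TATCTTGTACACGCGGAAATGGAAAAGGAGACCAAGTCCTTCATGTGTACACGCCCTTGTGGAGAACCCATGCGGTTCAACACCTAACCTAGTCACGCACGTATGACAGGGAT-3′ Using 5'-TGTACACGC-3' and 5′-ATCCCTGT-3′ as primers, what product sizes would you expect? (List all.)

The forward primer TGTACACGC matches the top strand at positions 6–14, 46–54.
The reverse primer's reverse complement is ACAGGGAT, matching at positions 106–113.
Each forward site pairs with the reverse site to give a product ending at position 113: sizes 108, 68 bp.

108 bp, 68 bp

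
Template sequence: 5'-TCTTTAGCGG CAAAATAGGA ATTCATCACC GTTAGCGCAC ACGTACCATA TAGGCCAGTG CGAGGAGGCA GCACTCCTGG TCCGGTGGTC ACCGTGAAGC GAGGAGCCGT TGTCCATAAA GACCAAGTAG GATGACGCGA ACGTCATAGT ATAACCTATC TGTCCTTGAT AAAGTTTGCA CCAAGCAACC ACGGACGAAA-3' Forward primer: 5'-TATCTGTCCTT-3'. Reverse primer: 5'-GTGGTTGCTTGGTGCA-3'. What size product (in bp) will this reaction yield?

Forward primer TATCTGTCCTT is found on the top strand at positions 157–167.
Taking the reverse complement of GTGGTTGCTTGGTGCA gives TGCACCAAGCAACCAC, found at positions 177–192 on the template; the primer anneals here to the top strand with its 3' end pointing upstream.
Amplicon spans positions 157–192: 36 bp.

36 bp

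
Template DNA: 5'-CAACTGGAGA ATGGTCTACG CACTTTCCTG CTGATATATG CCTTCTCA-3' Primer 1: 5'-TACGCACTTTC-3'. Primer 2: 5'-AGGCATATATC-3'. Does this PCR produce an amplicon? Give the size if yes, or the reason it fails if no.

Yes — a 27 bp product.

Primer 1 (TACGCACTTTC) matches the top strand at positions 17–27; it acts as a forward primer.
Primer 2's reverse complement is GATATATGCCT, matching the top strand at positions 33–43; it acts as a reverse primer.
The 3' ends face each other across positions 17–43, giving a 27 bp product.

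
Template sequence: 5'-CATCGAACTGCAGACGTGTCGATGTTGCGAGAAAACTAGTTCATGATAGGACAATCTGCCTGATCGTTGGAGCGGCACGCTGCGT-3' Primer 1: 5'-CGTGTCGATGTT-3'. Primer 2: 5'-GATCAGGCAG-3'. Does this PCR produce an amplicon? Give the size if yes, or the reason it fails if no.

Yes — a 51 bp product.

Primer 1 (CGTGTCGATGTT) matches the top strand at positions 15–26; it acts as a forward primer.
Primer 2's reverse complement is CTGCCTGATC, matching the top strand at positions 56–65; it acts as a reverse primer.
The 3' ends face each other across positions 15–65, giving a 51 bp product.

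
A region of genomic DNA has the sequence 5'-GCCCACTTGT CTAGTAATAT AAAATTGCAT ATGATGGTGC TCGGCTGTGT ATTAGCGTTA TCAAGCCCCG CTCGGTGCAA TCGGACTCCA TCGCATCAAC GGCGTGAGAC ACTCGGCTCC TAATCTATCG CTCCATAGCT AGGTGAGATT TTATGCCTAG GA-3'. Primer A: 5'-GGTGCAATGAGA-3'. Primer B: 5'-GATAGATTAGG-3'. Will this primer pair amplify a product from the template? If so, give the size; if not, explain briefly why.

No product — primer A has no binding site in the template.

Primer A (GGTGCAATGAGA) does not match the top strand, and its reverse complement TCTCATTGCACC does not match either.
With no annealing site for primer A, no amplification occurs.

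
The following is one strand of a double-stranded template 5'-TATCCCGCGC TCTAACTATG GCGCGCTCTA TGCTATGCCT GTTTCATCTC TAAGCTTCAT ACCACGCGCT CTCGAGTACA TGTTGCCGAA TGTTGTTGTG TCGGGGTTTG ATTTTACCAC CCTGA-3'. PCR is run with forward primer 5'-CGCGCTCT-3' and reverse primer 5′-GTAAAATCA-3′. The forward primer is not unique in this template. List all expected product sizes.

112 bp, 96 bp, 53 bp

The forward primer CGCGCTCT matches the top strand at positions 6–13, 22–29, 65–72.
The reverse primer's reverse complement is TGATTTTAC, matching at positions 109–117.
Each forward site pairs with the reverse site to give a product ending at position 117: sizes 112, 96, 53 bp.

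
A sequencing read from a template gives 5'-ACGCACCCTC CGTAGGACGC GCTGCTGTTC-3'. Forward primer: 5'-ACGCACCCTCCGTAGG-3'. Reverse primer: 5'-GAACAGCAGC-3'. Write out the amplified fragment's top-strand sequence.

The forward primer matches the template at positions 1–16.
The reverse primer's reverse complement is GCTGCTGTTC, which matches the template at positions 21–30.
The product is the template from position 1 through 30 (30 bp).

5'-ACGCACCCTCCGTAGGACGCGCTGCTGTTC-3'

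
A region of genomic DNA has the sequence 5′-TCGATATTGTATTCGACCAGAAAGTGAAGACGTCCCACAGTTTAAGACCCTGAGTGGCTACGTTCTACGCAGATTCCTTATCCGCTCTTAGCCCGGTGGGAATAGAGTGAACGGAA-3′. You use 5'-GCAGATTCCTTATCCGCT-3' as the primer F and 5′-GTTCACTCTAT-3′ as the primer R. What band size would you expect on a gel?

The forward primer matches the template at positions 69–86.
Taking the reverse complement of GTTCACTCTAT gives ATAGAGTGAAC, found at positions 102–112 on the template; the primer anneals here to the top strand with its 3' end pointing upstream.
Amplicon spans positions 69–112: 44 bp.

44 bp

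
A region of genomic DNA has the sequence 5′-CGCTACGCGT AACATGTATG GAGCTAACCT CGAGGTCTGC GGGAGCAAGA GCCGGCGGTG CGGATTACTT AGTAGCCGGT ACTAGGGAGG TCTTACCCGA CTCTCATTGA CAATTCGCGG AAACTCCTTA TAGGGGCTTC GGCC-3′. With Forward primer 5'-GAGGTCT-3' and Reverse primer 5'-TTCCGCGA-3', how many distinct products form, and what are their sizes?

Two products: 91 bp, 36 bp

The forward primer GAGGTCT matches the top strand at positions 32–38, 87–93.
The reverse primer's reverse complement is TCGCGGAA, matching at positions 115–122.
Each forward site pairs with the reverse site to give a product ending at position 122: sizes 91, 36 bp.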